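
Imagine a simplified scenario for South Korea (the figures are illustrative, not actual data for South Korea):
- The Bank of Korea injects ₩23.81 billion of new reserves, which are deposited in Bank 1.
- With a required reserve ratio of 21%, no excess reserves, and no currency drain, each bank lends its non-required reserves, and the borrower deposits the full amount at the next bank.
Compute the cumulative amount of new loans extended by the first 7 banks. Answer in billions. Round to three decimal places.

Bank i lends (1 − rr)^i of the original deposit: Bank 1 lends 23.81·0.7900 = 18.8099, Bank 2 lends 23.81·0.7900² ≈ 14.8598, and so on.
Summing a geometric series: total = 23.81·[0.7900·(1 − 0.7900^7) / (1 − 0.7900)] ≈ 72.3698 billion.

₩72.370 billion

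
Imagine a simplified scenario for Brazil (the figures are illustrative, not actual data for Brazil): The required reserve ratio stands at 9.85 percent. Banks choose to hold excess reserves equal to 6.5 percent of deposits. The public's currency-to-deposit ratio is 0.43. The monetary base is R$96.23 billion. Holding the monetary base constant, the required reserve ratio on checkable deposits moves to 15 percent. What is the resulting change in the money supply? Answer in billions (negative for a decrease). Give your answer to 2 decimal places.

-18.51 billion

Initially m₁ = (1 + 0.43) / (0.0985 + 0.065 + 0.43) ≈ 2.40944, so M₁ = 2.40944 × 96.23 ≈ 231.8604 billion.
After the change m₂ = (1 + 0.43) / (0.15 + 0.065 + 0.43) ≈ 2.21705, so M₂ = 2.21705 × 96.23 ≈ 213.3467 billion.
ΔM = M₂ − M₁ = 213.3467 − 231.8604 = -18.5137 billion.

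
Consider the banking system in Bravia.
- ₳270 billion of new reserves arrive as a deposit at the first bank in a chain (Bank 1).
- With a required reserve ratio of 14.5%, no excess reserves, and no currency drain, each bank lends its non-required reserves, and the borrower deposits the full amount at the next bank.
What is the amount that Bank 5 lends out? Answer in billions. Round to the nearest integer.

₳123 billion

Each bank lends a fraction (1 − rr) = 0.8550 of the deposit it receives, so Bank 5 receives 270·0.8550^4 and lends 270·0.8550^5 ≈ 123.3657 billion.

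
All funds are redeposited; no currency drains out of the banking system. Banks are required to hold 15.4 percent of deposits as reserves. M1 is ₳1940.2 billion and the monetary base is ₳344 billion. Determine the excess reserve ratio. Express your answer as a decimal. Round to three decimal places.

0.023

Using m = M/MB = 1940.2/344 ≈ 5.640116. Since m = (1 + c)/(c + rr + e), the denominator satisfies c + rr + e = (1 + c)/m = (1 + 0) / 5.640116 ≈ 0.177301.
With c = 0 and rr = 0.154, the excess reserve ratio is 0.177301 − 0 − 0.154 = 0.023301.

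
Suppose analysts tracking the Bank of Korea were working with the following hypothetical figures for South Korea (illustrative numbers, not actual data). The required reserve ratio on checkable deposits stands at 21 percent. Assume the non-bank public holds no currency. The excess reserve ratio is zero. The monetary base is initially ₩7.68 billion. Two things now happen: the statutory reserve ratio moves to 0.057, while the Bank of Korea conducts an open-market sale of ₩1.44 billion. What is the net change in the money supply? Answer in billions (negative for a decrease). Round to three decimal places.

Before: m₁ = 1 / (0.21) ≈ 4.76190, MB₁ = 7.68, so M₁ = 4.76190 × 7.68 ≈ 36.5714 billion.
After: m₂ = 1 / (0.057) ≈ 17.54386, MB₂ = 7.68 − 1.44 = 6.24, so M₂ = 17.54386 × 6.24 ≈ 109.4737 billion.
ΔM = M₂ − M₁ = 109.4737 − 36.5714 = 72.9023 billion.

₩72.902 billion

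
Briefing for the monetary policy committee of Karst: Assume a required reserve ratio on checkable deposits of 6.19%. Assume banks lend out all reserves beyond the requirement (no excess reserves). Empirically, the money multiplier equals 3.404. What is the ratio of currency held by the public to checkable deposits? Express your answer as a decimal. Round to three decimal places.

Using m = 3.404. From m = (1 + c)/(c + rr + e), rearranging gives 1 + c = m·(c + rr + e), so c·(1 − m) = m·(rr + e) − 1.
Hence c = [m·(rr + e) − 1]/(1 − m) = [3.404 × (0.0619 + 0) − 1] / (1 − 3.404) ≈ 0.328325.

0.328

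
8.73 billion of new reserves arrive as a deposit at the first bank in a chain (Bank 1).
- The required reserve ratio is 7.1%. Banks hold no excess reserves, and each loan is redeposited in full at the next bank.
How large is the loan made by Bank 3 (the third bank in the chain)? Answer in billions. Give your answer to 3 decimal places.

6.999 billion

Each bank lends a fraction (1 − rr) = 0.9290 of the deposit it receives, so Bank 3 receives 8.73·0.9290^2 and lends 8.73·0.9290^3 ≈ 6.9994 billion.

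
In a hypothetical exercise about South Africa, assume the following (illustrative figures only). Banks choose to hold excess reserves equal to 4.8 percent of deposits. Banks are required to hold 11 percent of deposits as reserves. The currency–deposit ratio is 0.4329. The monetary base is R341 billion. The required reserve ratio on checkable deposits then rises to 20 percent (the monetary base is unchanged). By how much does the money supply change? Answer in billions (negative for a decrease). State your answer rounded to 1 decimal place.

-109.3 billion

Initially m₁ = (1 + 0.4329) / (0.11 + 0.048 + 0.4329) ≈ 2.42494, so M₁ = 2.42494 × 341 ≈ 826.9045 billion.
After the change m₂ = (1 + 0.4329) / (0.2 + 0.048 + 0.4329) ≈ 2.10442, so M₂ = 2.10442 × 341 ≈ 717.6072 billion.
ΔM = M₂ − M₁ = 717.6072 − 826.9045 = -109.2973 billion.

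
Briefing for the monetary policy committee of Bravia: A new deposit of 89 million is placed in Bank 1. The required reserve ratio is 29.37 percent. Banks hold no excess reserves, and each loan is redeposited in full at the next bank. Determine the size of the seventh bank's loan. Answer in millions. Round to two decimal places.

7.80 million

Each bank lends a fraction (1 − rr) = 0.7063 of the deposit it receives, so Bank 7 receives 89·0.7063^6 and lends 89·0.7063^7 ≈ 7.8039 million.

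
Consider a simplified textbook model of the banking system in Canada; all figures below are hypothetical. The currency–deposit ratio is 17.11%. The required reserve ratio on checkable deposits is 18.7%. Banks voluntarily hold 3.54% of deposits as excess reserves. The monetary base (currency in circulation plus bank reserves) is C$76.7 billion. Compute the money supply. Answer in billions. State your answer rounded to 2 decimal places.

C$228.27 billion

The money multiplier is m = (1 + c) / (rr + e + c) = (1 + 0.1711) / (0.187 + 0.0354 + 0.1711) ≈ 2.97611.
So M = m × MB = 2.97611 × 76.7 ≈ 228.2676 billion.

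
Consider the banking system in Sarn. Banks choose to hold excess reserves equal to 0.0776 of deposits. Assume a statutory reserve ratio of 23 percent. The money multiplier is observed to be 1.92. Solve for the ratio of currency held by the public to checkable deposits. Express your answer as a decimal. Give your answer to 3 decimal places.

Using m = 1.92. From m = (1 + c)/(c + rr + e), rearranging gives 1 + c = m·(c + rr + e), so c·(1 − m) = m·(rr + e) − 1.
Hence c = [m·(rr + e) − 1]/(1 − m) = [1.92 × (0.23 + 0.0776) − 1] / (1 − 1.92) ≈ 0.445009.

0.445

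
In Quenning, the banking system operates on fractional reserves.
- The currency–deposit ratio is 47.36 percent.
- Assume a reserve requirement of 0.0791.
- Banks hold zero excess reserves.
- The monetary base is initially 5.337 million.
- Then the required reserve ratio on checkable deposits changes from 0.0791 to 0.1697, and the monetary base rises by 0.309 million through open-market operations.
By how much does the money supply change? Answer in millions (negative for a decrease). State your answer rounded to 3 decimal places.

Before: m₁ = (1 + 0.4736) / (0.0791 + 0.4736) ≈ 2.66618, MB₁ = 5.337, so M₁ = 2.66618 × 5.337 ≈ 14.2294 million.
After: m₂ = (1 + 0.4736) / (0.1697 + 0.4736) ≈ 2.29069, MB₂ = 5.337 + 0.309 = 5.646, so M₂ = 2.29069 × 5.646 ≈ 12.9332 million.
ΔM = M₂ − M₁ = 12.9332 − 14.2294 = -1.2962 million.

-1.296 million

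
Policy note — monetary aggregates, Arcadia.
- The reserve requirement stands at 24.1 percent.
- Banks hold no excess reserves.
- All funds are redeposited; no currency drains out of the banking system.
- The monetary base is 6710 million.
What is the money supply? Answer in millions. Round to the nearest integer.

27842 million

With no currency drain or excess reserves, the money multiplier is m = 1/rr = 1/0.241 ≈ 4.14938.
Money supply M = m × MB = 4.14938 × 6710 = 27842.3398 million.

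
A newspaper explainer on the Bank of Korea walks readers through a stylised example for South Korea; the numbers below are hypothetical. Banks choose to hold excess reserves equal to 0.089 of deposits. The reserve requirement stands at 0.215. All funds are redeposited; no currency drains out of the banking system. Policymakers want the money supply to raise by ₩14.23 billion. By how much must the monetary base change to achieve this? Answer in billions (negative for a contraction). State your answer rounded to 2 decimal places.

The money multiplier is m = 1 / (rr + e) = 1 / (0.215 + 0.089) ≈ 3.28947.
ΔMB = ΔM / m = (+14.23) / 3.28947 ≈ 4.3259 billion.

₩4.33 billion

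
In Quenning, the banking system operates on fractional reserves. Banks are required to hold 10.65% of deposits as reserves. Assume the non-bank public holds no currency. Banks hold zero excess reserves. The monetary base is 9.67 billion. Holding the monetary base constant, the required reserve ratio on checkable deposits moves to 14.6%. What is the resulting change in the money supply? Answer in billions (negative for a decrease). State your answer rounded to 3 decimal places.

-24.565 billion

Initially m₁ = 1 / (0.1065) ≈ 9.38967, so M₁ = 9.38967 × 9.67 ≈ 90.7981 billion.
After the change m₂ = 1 / (0.146) ≈ 6.84932, so M₂ = 6.84932 × 9.67 ≈ 66.2329 billion.
ΔM = M₂ − M₁ = 66.2329 − 90.7981 = -24.5652 billion.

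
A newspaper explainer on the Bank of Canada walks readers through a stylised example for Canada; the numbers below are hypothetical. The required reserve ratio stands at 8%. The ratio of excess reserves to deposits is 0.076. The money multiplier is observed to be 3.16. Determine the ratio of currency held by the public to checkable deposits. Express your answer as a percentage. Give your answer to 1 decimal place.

Using m = 3.16. From m = (1 + c)/(c + rr + e), rearranging gives 1 + c = m·(c + rr + e), so c·(1 − m) = m·(rr + e) − 1.
Hence c = [m·(rr + e) − 1]/(1 − m) = [3.16 × (0.08 + 0.076) − 1] / (1 − 3.16) ≈ 0.234741.

23.5%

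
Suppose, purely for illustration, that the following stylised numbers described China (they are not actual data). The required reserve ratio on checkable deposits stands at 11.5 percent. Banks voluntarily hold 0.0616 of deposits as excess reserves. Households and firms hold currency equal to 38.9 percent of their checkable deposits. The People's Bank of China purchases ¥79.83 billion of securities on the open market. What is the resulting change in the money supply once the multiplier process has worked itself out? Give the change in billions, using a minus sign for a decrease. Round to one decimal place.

¥196.0 billion

The money multiplier is m = (1 + c) / (rr + e + c) = (1 + 0.389) / (0.115 + 0.0616 + 0.389) ≈ 2.4558.
The purchase adds 79.83 billion of base, so ΔM = m × ΔMB = 2.4558 × (+79.83) ≈ 196.0465 billion.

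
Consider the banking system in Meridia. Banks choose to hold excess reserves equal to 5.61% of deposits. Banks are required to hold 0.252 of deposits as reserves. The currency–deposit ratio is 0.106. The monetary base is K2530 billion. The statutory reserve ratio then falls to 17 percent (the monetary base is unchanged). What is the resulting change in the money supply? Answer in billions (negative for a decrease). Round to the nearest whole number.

K1668 billion

Initially m₁ = (1 + 0.106) / (0.252 + 0.0561 + 0.106) ≈ 2.67085, so M₁ = 2.67085 × 2530 = 6757.2505 billion.
After the change m₂ = (1 + 0.106) / (0.17 + 0.0561 + 0.106) ≈ 3.33032, so M₂ = 3.33032 × 2530 = 8425.7096 billion.
ΔM = M₂ − M₁ = 8425.7096 − 6757.2505 = 1668.4591 billion.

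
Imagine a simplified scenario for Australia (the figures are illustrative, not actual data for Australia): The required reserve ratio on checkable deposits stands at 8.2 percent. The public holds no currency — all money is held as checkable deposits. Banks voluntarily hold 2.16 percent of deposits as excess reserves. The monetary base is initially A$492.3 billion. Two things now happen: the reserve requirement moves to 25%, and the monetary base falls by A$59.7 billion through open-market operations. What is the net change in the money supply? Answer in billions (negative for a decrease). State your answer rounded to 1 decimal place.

Before: m₁ = 1 / (0.082 + 0.0216) ≈ 9.65251, MB₁ = 492.3, so M₁ = 9.65251 × 492.3 ≈ 4751.9307 billion.
After: m₂ = 1 / (0.25 + 0.0216) ≈ 3.68189, MB₂ = 492.3 − 59.7 = 432.6, so M₂ = 3.68189 × 432.6 ≈ 1592.7856 billion.
ΔM = M₂ − M₁ = 1592.7856 − 4751.9307 = -3159.1451 billion.

-3159.1 billion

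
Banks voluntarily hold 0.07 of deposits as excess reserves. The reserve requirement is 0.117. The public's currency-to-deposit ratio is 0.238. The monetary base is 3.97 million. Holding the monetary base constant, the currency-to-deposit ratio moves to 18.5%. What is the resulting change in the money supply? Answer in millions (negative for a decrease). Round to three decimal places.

1.082 million

Initially m₁ = (1 + 0.238) / (0.117 + 0.07 + 0.238) ≈ 2.91294, so M₁ = 2.91294 × 3.97 ≈ 11.5644 million.
After the change m₂ = (1 + 0.185) / (0.117 + 0.07 + 0.185) ≈ 3.18548, so M₂ = 3.18548 × 3.97 ≈ 12.6464 million.
ΔM = M₂ − M₁ = 12.6464 − 11.5644 = 1.082 million.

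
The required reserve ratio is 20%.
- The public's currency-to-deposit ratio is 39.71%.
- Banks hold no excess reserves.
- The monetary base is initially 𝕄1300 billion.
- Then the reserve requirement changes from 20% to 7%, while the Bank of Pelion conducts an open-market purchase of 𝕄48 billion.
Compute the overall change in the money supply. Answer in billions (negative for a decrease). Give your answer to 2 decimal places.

𝕄990.13 billion

Before: m₁ = (1 + 0.3971) / (0.2 + 0.3971) ≈ 2.3398091, MB₁ = 1300, so M₁ = 2.3398091 × 1300 ≈ 3041.7518 billion.
After: m₂ = (1 + 0.3971) / (0.07 + 0.3971) ≈ 2.9910083, MB₂ = 1300 + 48 = 1348, so M₂ = 2.9910083 × 1348 ≈ 4031.8792 billion.
ΔM = M₂ − M₁ = 4031.8792 − 3041.7518 = 990.1274 billion.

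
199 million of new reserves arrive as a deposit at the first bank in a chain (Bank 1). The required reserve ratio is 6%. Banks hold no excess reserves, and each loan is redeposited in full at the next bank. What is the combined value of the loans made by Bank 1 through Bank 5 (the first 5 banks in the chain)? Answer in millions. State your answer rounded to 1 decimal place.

829.6 million

Bank i lends (1 − rr)^i of the original deposit: Bank 1 lends 199·0.9400 = 187.0600, Bank 2 lends 199·0.9400² = 175.8364, and so on.
Summing a geometric series: total = 199·[0.9400·(1 − 0.9400^5) / (1 − 0.9400)] ≈ 829.5986 million.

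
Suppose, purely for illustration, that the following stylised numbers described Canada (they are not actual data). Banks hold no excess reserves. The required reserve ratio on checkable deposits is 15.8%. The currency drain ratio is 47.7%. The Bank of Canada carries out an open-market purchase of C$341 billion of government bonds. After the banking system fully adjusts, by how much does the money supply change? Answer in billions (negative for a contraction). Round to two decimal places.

The money multiplier is m = (1 + c) / (rr + c) = (1 + 0.477) / (0.158 + 0.477) ≈ 2.325984.
The purchase adds 341 billion of base, so ΔM = m × ΔMB = 2.325984 × (+341) ≈ 793.1605 billion.

C$793.16 billion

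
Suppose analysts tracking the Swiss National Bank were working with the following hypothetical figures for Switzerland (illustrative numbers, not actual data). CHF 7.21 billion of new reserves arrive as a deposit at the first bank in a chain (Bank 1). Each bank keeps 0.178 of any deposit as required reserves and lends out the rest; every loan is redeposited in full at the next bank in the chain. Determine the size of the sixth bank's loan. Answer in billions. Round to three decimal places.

Each bank lends a fraction (1 − rr) = 0.8220 of the deposit it receives, so Bank 6 receives 7.21·0.8220^5 and lends 7.21·0.8220^6 ≈ 2.2242 billion.

CHF 2.224 billion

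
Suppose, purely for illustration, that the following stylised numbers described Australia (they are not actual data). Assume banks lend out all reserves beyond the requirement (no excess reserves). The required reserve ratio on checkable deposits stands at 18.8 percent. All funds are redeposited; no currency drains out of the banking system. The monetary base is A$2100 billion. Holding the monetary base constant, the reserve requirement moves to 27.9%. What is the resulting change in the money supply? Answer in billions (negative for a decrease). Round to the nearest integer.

-3643 billion

Initially m₁ = 1 / (0.188) ≈ 5.31915, so M₁ = 5.31915 × 2100 = 11170.215 billion.
After the change m₂ = 1 / (0.279) ≈ 3.58423, so M₂ = 3.58423 × 2100 = 7526.883 billion.
ΔM = M₂ − M₁ = 7526.883 − 11170.215 = -3643.332 billion.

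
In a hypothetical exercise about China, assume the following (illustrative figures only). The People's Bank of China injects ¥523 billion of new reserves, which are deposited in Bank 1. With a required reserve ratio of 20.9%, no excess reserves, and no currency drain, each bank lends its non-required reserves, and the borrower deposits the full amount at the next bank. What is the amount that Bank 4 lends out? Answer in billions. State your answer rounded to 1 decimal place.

¥204.7 billion

Each bank lends a fraction (1 − rr) = 0.7910 of the deposit it receives, so Bank 4 receives 523·0.7910^3 and lends 523·0.7910^4 ≈ 204.7423 billion.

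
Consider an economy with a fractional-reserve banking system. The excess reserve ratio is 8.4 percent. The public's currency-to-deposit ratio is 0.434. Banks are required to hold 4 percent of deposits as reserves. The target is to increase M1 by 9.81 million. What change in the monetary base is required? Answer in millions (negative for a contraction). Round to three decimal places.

3.817 million

The money multiplier is m = (1 + c) / (rr + e + c) = (1 + 0.434) / (0.04 + 0.084 + 0.434) ≈ 2.56989.
ΔMB = ΔM / m = (+9.81) / 2.56989 ≈ 3.8173 million.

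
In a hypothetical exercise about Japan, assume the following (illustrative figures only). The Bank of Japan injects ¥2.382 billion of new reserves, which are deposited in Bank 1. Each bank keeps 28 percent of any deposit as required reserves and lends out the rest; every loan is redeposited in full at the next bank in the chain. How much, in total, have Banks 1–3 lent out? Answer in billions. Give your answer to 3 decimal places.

¥3.839 billion

Bank i lends (1 − rr)^i of the original deposit: Bank 1 lends 2.382·0.7200 ≈ 1.7150, Bank 2 lends 2.382·0.7200² ≈ 1.2348, and so on.
Summing a geometric series: total = 2.382·[0.7200·(1 − 0.7200^3) / (1 − 0.7200)] ≈ 3.8389 billion.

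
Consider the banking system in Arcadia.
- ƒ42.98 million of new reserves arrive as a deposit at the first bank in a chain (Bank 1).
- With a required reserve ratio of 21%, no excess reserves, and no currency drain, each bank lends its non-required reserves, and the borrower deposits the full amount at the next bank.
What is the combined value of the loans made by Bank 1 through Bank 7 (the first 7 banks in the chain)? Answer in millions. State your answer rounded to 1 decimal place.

ƒ130.6 million

Bank i lends (1 − rr)^i of the original deposit: Bank 1 lends 42.98·0.7900 = 33.9542, Bank 2 lends 42.98·0.7900² ≈ 26.8238, and so on.
Summing a geometric series: total = 42.98·[0.7900·(1 − 0.7900^7) / (1 − 0.7900)] ≈ 130.6365 million.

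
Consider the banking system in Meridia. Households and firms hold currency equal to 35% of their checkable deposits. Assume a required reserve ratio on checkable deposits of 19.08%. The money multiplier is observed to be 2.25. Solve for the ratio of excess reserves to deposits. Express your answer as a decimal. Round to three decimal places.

Using m = 2.25. Since m = (1 + c)/(c + rr + e), the denominator satisfies c + rr + e = (1 + c)/m = (1 + 0.35) / 2.25 = 0.600000.
With c = 0.35 and rr = 0.1908, the ratio of excess reserves to deposits is 0.600000 − 0.35 − 0.1908 = 0.0592.

0.059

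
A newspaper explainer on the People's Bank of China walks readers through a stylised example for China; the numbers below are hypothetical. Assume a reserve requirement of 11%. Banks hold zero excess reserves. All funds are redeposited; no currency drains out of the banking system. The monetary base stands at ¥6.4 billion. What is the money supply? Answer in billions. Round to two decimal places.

¥58.18 billion

With no currency drain or excess reserves, the money multiplier is m = 1/rr = 1/0.11 ≈ 9.0909.
Money supply M = m × MB = 9.0909 × 6.4 ≈ 58.1818 billion.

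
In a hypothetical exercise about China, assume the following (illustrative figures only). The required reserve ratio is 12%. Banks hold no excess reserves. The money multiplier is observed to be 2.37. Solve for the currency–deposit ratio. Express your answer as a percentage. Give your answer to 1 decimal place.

Using m = 2.37. From m = (1 + c)/(c + rr + e), rearranging gives 1 + c = m·(c + rr + e), so c·(1 − m) = m·(rr + e) − 1.
Hence c = [m·(rr + e) − 1]/(1 − m) = [2.37 × (0.12 + 0) − 1] / (1 − 2.37) ≈ 0.522336.

52.2%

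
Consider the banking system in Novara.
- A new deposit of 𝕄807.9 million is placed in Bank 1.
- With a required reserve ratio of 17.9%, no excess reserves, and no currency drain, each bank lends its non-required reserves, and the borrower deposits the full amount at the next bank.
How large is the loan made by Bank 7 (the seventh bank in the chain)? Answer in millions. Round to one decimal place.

Each bank lends a fraction (1 − rr) = 0.8210 of the deposit it receives, so Bank 7 receives 807.9·0.8210^6 and lends 807.9·0.8210^7 ≈ 203.1233 million.

𝕄203.1 million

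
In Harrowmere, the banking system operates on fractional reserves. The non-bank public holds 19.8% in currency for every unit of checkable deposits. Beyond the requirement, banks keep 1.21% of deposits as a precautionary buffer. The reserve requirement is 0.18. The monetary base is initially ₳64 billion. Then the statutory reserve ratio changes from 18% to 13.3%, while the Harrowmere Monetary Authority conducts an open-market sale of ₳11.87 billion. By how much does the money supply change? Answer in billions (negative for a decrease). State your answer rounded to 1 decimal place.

-14.5 billion

Before: m₁ = (1 + 0.198) / (0.18 + 0.0121 + 0.198) ≈ 3.0710, MB₁ = 64, so M₁ = 3.0710 × 64 = 196.544 billion.
After: m₂ = (1 + 0.198) / (0.133 + 0.0121 + 0.198) ≈ 3.4917, MB₂ = 64 − 11.87 = 52.13, so M₂ = 3.4917 × 52.13 ≈ 182.0223 billion.
ΔM = M₂ − M₁ = 182.0223 − 196.544 = -14.5217 billion.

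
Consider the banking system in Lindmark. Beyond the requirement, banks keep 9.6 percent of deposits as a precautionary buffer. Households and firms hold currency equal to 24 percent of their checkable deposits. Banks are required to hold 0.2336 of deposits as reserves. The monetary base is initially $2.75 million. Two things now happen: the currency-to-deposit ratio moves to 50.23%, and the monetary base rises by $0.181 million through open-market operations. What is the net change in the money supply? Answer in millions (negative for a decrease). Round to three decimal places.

-0.694 million

Before: m₁ = (1 + 0.24) / (0.2336 + 0.096 + 0.24) ≈ 2.17697, MB₁ = 2.75, so M₁ = 2.17697 × 2.75 ≈ 5.9867 million.
After: m₂ = (1 + 0.5023) / (0.2336 + 0.096 + 0.5023) ≈ 1.80587, MB₂ = 2.75 + 0.181 = 2.931, so M₂ = 1.80587 × 2.931 ≈ 5.293 million.
ΔM = M₂ − M₁ = 5.293 − 5.9867 = -0.6937 million.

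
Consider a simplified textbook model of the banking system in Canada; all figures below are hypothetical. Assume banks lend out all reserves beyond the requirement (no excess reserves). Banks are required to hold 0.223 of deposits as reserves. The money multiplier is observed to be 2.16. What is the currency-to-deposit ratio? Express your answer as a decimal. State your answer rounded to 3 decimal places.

0.447

Using m = 2.16. From m = (1 + c)/(c + rr + e), rearranging gives 1 + c = m·(c + rr + e), so c·(1 − m) = m·(rr + e) − 1.
Hence c = [m·(rr + e) − 1]/(1 − m) = [2.16 × (0.223 + 0) − 1] / (1 − 2.16) ≈ 0.446828.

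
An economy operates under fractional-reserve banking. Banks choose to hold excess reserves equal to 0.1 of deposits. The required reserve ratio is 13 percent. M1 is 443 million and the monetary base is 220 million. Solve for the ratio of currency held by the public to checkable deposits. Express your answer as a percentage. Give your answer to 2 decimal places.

52.96%

Using m = M/MB = 443/220 ≈ 2.013636. From m = (1 + c)/(c + rr + e), rearranging gives 1 + c = m·(c + rr + e), so c·(1 − m) = m·(rr + e) − 1.
Hence c = [m·(rr + e) − 1]/(1 − m) = [2.013636 × (0.13 + 0.1) − 1] / (1 − 2.013636) ≈ 0.529642.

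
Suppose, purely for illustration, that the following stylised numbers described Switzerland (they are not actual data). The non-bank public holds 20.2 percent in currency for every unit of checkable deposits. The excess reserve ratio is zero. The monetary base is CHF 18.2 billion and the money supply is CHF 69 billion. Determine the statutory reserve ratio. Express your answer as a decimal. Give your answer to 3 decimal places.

0.115

Using m = M/MB = 69/18.2 ≈ 3.791209. Since m = (1 + c)/(c + rr + e), the denominator satisfies c + rr + e = (1 + c)/m = (1 + 0.202) / 3.791209 ≈ 0.317049.
With c = 0.202 and e = 0, the statutory reserve ratio is 0.317049 − 0.202 − 0 = 0.115049.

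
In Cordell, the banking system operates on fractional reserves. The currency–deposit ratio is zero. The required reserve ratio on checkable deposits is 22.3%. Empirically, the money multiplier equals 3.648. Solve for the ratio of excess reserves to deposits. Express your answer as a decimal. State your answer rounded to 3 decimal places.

0.051

Using m = 3.648. Since m = (1 + c)/(c + rr + e), the denominator satisfies c + rr + e = (1 + c)/m = (1 + 0) / 3.648 ≈ 0.274123.
With c = 0 and rr = 0.223, the ratio of excess reserves to deposits is 0.274123 − 0 − 0.223 = 0.051123.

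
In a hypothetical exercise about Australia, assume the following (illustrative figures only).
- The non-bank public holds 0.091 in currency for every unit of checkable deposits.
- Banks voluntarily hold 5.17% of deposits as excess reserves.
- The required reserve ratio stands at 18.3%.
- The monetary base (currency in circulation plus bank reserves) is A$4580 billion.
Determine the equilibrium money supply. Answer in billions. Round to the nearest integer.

A$15342 billion

The money multiplier is m = (1 + c) / (rr + e + c) = (1 + 0.091) / (0.183 + 0.0517 + 0.091) ≈ 3.34971.
So M = m × MB = 3.34971 × 4580 = 15341.6718 billion.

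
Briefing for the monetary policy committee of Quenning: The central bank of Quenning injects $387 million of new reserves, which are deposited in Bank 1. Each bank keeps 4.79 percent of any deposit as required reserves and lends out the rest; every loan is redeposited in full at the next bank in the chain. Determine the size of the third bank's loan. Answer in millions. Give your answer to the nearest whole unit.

Each bank lends a fraction (1 − rr) = 0.9521 of the deposit it receives, so Bank 3 receives 387·0.9521^2 and lends 387·0.9521^3 ≈ 334.0094 million.

$334 million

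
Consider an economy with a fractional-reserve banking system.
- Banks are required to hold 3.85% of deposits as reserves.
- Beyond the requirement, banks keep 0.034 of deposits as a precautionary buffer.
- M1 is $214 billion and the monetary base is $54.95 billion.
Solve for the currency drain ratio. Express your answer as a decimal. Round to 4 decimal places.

Using m = M/MB = 214/54.95 ≈ 3.894449. From m = (1 + c)/(c + rr + e), rearranging gives 1 + c = m·(c + rr + e), so c·(1 − m) = m·(rr + e) − 1.
Hence c = [m·(rr + e) − 1]/(1 − m) = [3.894449 × (0.0385 + 0.034) − 1] / (1 − 3.894449) ≈ 0.247941.

0.2479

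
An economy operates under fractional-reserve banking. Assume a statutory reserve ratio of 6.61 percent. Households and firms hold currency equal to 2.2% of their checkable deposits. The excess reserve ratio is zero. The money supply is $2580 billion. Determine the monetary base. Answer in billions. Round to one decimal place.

The money multiplier is m = (1 + c) / (rr + c) = (1 + 0.022) / (0.0661 + 0.022) ≈ 11.600454.
MB = M / m = 2580 / 11.600454 ≈ 222.4051 billion.

$222.4 billion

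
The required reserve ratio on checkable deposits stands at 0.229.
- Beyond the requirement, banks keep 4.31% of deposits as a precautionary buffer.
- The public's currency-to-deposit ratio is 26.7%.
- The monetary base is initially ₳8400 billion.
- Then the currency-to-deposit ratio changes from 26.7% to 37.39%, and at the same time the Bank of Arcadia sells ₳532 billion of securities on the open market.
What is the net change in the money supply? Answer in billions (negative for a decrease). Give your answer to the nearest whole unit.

Before: m₁ = (1 + 0.267) / (0.229 + 0.0431 + 0.267) ≈ 2.35021, MB₁ = 8400, so M₁ = 2.35021 × 8400 = 19741.764 billion.
After: m₂ = (1 + 0.3739) / (0.229 + 0.0431 + 0.3739) ≈ 2.12678, MB₂ = 8400 − 532 = 7868, so M₂ = 2.12678 × 7868 ≈ 16733.505 billion.
ΔM = M₂ − M₁ = 16733.505 − 19741.764 = -3008.259 billion.

-3008 billion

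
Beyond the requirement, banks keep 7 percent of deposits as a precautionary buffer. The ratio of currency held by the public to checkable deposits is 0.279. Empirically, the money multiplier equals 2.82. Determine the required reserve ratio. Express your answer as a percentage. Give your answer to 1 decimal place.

Using m = 2.82. Since m = (1 + c)/(c + rr + e), the denominator satisfies c + rr + e = (1 + c)/m = (1 + 0.279) / 2.82 ≈ 0.453546.
With c = 0.279 and e = 0.07, the required reserve ratio is 0.453546 − 0.279 − 0.07 = 0.104546.

10.5%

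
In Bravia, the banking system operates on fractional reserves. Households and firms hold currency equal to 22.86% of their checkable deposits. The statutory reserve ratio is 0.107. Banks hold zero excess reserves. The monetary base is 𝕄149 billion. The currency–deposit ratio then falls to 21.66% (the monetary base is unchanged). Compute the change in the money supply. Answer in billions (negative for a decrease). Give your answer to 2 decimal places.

𝕄14.70 billion

Initially m₁ = (1 + 0.2286) / (0.107 + 0.2286) ≈ 3.660906, so M₁ = 3.660906 × 149 ≈ 545.475 billion.
After the change m₂ = (1 + 0.2166) / (0.107 + 0.2166) ≈ 3.759580, so M₂ = 3.759580 × 149 ≈ 560.1774 billion.
ΔM = M₂ − M₁ = 560.1774 − 545.475 = 14.7024 billion.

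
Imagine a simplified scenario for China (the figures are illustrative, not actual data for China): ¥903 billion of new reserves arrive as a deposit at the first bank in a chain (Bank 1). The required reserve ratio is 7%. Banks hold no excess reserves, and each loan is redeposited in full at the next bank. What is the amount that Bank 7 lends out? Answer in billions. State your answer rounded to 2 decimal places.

Each bank lends a fraction (1 − rr) = 0.9300 of the deposit it receives, so Bank 7 receives 903·0.9300^6 and lends 903·0.9300^7 ≈ 543.3359 billion.

¥543.34 billion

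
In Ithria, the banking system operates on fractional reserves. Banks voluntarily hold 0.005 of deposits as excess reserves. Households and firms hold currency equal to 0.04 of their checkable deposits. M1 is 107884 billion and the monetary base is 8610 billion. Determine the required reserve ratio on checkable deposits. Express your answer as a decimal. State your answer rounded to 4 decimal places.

0.0380

Using m = M/MB = 107884/8610 ≈ 12.530081. Since m = (1 + c)/(c + rr + e), the denominator satisfies c + rr + e = (1 + c)/m = (1 + 0.04) / 12.530081 ≈ 0.083000.
With c = 0.04 and e = 0.005, the required reserve ratio on checkable deposits is 0.083000 − 0.04 − 0.005 = 0.038.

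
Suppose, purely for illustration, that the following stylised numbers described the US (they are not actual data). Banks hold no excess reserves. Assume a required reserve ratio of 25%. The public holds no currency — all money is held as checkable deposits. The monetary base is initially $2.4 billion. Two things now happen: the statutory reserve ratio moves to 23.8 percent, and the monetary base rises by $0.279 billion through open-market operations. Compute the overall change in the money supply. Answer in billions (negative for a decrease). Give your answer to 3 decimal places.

$1.656 billion

Before: m₁ = 1 / (0.25) = 4, MB₁ = 2.4, so M₁ = 4 × 2.4 = 9.6 billion.
After: m₂ = 1 / (0.238) ≈ 4.20168, MB₂ = 2.4 + 0.279 = 2.679, so M₂ = 4.20168 × 2.679 ≈ 11.2563 billion.
ΔM = M₂ − M₁ = 11.2563 − 9.6 = 1.6563 billion.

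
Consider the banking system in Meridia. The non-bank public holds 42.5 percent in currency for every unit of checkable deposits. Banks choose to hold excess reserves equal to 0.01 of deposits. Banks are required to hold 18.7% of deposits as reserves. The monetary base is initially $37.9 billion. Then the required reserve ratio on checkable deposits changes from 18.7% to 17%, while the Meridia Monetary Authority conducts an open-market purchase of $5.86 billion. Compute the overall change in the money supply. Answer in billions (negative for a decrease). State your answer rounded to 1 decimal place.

$16.2 billion

Before: m₁ = (1 + 0.425) / (0.187 + 0.01 + 0.425) ≈ 2.2910, MB₁ = 37.9, so M₁ = 2.2910 × 37.9 = 86.8289 billion.
After: m₂ = (1 + 0.425) / (0.17 + 0.01 + 0.425) ≈ 2.3554, MB₂ = 37.9 + 5.86 = 43.76, so M₂ = 2.3554 × 43.76 ≈ 103.0723 billion.
ΔM = M₂ − M₁ = 103.0723 − 86.8289 = 16.2434 billion.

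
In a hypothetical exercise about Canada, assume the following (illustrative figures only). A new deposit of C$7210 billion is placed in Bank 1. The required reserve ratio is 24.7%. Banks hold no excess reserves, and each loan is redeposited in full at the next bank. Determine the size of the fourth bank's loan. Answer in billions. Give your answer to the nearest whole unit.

Each bank lends a fraction (1 − rr) = 0.7530 of the deposit it receives, so Bank 4 receives 7210·0.7530^3 and lends 7210·0.7530^4 ≈ 2318.0093 billion.

C$2318 billion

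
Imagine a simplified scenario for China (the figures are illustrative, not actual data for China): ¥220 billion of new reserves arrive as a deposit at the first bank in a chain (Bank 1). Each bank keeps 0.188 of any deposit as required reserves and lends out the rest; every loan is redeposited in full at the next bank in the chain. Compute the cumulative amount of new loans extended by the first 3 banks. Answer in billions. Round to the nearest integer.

Bank i lends (1 − rr)^i of the original deposit: Bank 1 lends 220·0.8120 = 178.6400, Bank 2 lends 220·0.8120² ≈ 145.0557, and so on.
Summing a geometric series: total = 220·[0.8120·(1 − 0.8120^3) / (1 − 0.8120)] ≈ 441.4809 billion.

¥441 billion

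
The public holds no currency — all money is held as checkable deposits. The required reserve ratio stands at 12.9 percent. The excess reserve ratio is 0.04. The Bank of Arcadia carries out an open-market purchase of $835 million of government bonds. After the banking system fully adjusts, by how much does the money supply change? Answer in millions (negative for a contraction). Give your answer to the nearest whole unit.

The money multiplier is m = 1 / (rr + e) = 1 / (0.129 + 0.04) ≈ 5.9172.
The purchase adds 835 million of base, so ΔM = m × ΔMB = 5.9172 × (+835) = 4940.862 million.

$4941 million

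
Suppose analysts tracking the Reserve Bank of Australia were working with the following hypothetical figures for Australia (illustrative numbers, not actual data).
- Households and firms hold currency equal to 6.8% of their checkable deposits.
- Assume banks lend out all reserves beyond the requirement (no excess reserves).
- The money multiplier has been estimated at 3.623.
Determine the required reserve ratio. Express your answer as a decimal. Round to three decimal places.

0.227

Using m = 3.623. Since m = (1 + c)/(c + rr + e), the denominator satisfies c + rr + e = (1 + c)/m = (1 + 0.068) / 3.623 ≈ 0.294783.
With c = 0.068 and e = 0, the required reserve ratio is 0.294783 − 0.068 − 0 = 0.226783.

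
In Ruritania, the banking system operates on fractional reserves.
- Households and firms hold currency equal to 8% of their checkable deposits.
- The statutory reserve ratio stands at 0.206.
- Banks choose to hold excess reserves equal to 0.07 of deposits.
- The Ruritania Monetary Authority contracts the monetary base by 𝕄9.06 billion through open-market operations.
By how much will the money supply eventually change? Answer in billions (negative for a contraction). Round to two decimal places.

The money multiplier is m = (1 + c) / (rr + e + c) = (1 + 0.08) / (0.206 + 0.07 + 0.08) ≈ 3.0337.
The sale removes 9.06 billion of base, so ΔM = m × ΔMB = 3.0337 × (−9.06) ≈ -27.4853 billion.

-27.49 billion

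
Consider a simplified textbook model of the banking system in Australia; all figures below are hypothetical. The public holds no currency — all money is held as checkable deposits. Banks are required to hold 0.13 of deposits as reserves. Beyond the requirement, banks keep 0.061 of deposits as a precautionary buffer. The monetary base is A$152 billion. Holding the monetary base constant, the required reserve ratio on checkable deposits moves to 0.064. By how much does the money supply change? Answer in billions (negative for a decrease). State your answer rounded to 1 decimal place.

A$420.2 billion

Initially m₁ = 1 / (0.13 + 0.061) ≈ 5.23560, so M₁ = 5.23560 × 152 = 795.8112 billion.
After the change m₂ = 1 / (0.064 + 0.061) = 8, so M₂ = 8 × 152 = 1216 billion.
ΔM = M₂ − M₁ = 1216 − 795.8112 = 420.1888 billion.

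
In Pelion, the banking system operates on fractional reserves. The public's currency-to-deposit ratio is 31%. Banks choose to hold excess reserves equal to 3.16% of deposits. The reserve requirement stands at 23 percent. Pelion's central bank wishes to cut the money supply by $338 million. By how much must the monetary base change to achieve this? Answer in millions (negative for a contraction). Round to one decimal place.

-147.5 million

The money multiplier is m = (1 + c) / (rr + e + c) = (1 + 0.31) / (0.23 + 0.0316 + 0.31) ≈ 2.29181.
ΔMB = ΔM / m = (−338) / 2.29181 ≈ -147.4817 million.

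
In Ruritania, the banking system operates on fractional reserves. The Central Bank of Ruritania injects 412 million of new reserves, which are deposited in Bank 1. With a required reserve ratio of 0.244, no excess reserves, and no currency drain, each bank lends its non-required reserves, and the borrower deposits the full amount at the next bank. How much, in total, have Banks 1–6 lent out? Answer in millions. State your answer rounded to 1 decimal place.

1038.2 million

Bank i lends (1 − rr)^i of the original deposit: Bank 1 lends 412·0.7560 = 311.4720, Bank 2 lends 412·0.7560² ≈ 235.4728, and so on.
Summing a geometric series: total = 412·[0.7560·(1 − 0.7560^6) / (1 − 0.7560)] ≈ 1038.2049 million.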